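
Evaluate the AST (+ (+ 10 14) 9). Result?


Evaluate inner: (+ 10 14) = 24
Evaluate root: (+ 24 9) = 33
Result: 33


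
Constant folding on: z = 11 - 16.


11 - 16 = -5 at compile time
Optimized: z = -5


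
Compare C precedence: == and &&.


'==' is equality (level 6); '&&' is logical AND (level 2)
Higher level binds tighter
'==' has higher precedence than '&&'


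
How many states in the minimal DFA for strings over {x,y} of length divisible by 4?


Track length mod 4: states 0..3, accept at 0
Minimal DFA: 4 states


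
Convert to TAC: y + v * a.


Break into single-operator statements:
t1 = v * a
t2 = y + t1


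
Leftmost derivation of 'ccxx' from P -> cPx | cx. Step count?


Derivation: P => cPx => ccxx
Steps: 2


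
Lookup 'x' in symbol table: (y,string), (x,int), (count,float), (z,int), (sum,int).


Lookup 'x' → type int


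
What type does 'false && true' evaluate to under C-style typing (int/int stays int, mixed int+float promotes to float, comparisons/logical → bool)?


Operand types: bool && bool
Rule: logical operators take bool operands and yield bool
Result type: bool


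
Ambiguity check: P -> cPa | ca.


balanced c^n…a^n: each string has a unique parse
Unambiguous


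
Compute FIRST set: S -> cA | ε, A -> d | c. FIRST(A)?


Per alternative of A: FIRST(d) = {d}; FIRST(c) = {c}
FIRST(A) = {c, d}


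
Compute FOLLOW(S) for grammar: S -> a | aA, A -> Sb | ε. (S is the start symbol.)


$ ∈ FOLLOW(S). For each A -> αBβ: add FIRST(β)\{ε} to FOLLOW(B); if β nullable, add FOLLOW(A).
FOLLOW(S) = {$, b}


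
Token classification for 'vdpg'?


Pattern: letter/underscore followed by alphanumerics, not a keyword
Type: IDENTIFIER


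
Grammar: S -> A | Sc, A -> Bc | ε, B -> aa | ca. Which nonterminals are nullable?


A nonterminal is nullable iff some alternative derives ε (directly, or every symbol in it is nullable)
Nullable: {A, S}


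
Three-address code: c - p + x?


Break into single-operator statements:
t1 = c - p
t2 = t1 + x


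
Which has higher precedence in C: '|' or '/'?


'/' is multiplicative (level 10); '|' is bitwise OR (level 3)
Higher level binds tighter
'/' has higher precedence than '|'


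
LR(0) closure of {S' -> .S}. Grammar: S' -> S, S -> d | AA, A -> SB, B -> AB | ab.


Start: S' -> .S
For each item with dot before a nonterminal B, add B -> .γ for every B-production
Closure: [S' -> .S, S -> .d, S -> .AA, A -> .SB]


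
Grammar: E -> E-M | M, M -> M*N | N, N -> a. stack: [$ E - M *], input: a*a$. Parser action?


no handle; shift 'a'
Action: shift


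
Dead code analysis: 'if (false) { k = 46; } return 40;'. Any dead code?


condition is constant false, so the whole block is unreachable
Dead: 'if (false) { k = 46; }'


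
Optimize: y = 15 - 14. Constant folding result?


15 - 14 = 1 at compile time
Optimized: y = 1


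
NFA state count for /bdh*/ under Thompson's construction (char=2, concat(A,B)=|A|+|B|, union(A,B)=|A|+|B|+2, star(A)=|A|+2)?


Syntax tree has 3 char leaf(s), 0 union(s), 1 star(s)
chars contribute 3×2 = 6; each union adds +2; each star adds +2
Total: 6 + 0 + 2 = 8 states


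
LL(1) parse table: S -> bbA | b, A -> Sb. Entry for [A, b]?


For [A, b]: 'b' ∈ FIRST(Sb)
Entry: A -> Sb


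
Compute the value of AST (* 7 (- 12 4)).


Evaluate inner: (- 12 4) = 8
Evaluate root: (* 7 8) = 56
Result: 56


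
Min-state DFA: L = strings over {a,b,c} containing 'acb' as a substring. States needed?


KMP-style automaton: 3 progress states + 1 absorbing accept = 4
Minimal DFA: 4 states


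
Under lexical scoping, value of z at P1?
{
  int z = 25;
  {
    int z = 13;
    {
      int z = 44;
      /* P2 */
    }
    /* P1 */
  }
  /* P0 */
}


z declared in the same block as P1
z = 13


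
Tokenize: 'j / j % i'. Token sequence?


Scan left to right, longest-match per lexeme
Tokens: ID(j), OP(/), ID(j), OP(%), ID(i)


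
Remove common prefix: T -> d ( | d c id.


Common prefix: 'd'
Factored: T -> d T', T' -> ( | c id


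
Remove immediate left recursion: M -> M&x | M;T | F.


Left-recursive alternatives: M&x, M;T; non-recursive: F
Introduce M': M -> FM', M' -> &xM' | ;TM' | ε


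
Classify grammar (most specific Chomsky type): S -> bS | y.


Right-linear: every RHS is a terminal or a terminal followed by one nonterminal
Classification: Type 3 (Regular)


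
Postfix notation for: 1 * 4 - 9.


Left to right (same or higher precedence on left)
Postfix: 1 4 * 9 -


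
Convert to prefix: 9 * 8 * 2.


left-to-right (same/higher precedence on left): tree is (* (* 9 8) 2)
Prefix: * * 9 8 2


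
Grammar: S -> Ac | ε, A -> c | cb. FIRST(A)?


Per alternative of A: FIRST(c) = {c}; FIRST(cb) = {c}
FIRST(A) = {c}


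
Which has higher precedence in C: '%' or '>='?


'%' is multiplicative (level 10); '>=' is relational (level 7)
Higher level binds tighter
'%' has higher precedence than '>='


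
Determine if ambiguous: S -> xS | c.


right-linear, alternatives start with distinct terminals 'x' vs 'c': unique leftmost derivation
Unambiguous


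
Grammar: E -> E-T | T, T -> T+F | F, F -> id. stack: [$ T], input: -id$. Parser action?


lookahead ∉ {+} so T won't extend; reduce E -> T
Action: reduce (E -> T)


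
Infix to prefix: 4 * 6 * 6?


left-to-right (same/higher precedence on left): tree is (* (* 4 6) 6)
Prefix: * * 4 6 6


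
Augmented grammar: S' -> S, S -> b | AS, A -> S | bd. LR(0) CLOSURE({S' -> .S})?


Start: S' -> .S
For each item with dot before a nonterminal B, add B -> .γ for every B-production
Closure: [S' -> .S, S -> .b, S -> .AS, A -> .S, A -> .bd]


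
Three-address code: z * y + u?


Break into single-operator statements:
t1 = z * y
t2 = t1 + u


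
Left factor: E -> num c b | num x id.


Common prefix: 'num'
Factored: E -> num E', E' -> c b | x id


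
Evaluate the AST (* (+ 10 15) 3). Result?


Evaluate inner: (+ 10 15) = 25
Evaluate root: (* 25 3) = 75
Result: 75


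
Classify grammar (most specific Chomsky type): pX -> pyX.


LHS has context (more than one symbol) and |LHS| ≤ |RHS|
Classification: Type 1 (Context-Sensitive)


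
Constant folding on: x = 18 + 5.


18 + 5 = 23 at compile time
Optimized: x = 23


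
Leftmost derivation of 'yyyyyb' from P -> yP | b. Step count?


Derivation: P => yP => yyP => yyyP => yyyyP => yyyyyP => yyyyyb
Steps: 6


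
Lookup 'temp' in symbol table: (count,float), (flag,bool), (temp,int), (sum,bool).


Lookup 'temp' → type int


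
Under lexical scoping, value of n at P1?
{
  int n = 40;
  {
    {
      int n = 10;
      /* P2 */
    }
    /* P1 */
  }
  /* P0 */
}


P1's block does not declare n; resolves to the enclosing declaration at depth 0
n = 40


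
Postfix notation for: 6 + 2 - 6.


Left to right (same or higher precedence on left)
Postfix: 6 2 + 6 -


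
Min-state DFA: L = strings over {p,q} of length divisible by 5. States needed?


Track length mod 5: states 0..4, accept at 0
Minimal DFA: 5 states


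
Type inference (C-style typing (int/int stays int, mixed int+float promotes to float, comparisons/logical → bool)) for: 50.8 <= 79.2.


Operand types: float <= float
Rule: comparison yields bool
Result type: bool


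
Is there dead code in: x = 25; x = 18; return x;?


first assignment to x is overwritten before any read
Dead: 'x = 25'


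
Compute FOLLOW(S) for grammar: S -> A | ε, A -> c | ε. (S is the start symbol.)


$ ∈ FOLLOW(S). For each A -> αBβ: add FIRST(β)\{ε} to FOLLOW(B); if β nullable, add FOLLOW(A).
FOLLOW(S) = {$}


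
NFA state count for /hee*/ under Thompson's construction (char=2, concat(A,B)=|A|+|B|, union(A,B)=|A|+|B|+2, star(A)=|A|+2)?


Syntax tree has 3 char leaf(s), 0 union(s), 1 star(s)
chars contribute 3×2 = 6; each union adds +2; each star adds +2
Total: 6 + 0 + 2 = 8 states


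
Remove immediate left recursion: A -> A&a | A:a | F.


Left-recursive alternatives: A&a, A:a; non-recursive: F
Introduce A': A -> FA', A' -> &aA' | :aA' | ε


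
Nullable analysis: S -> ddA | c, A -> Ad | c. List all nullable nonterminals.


A nonterminal is nullable iff some alternative derives ε (directly, or every symbol in it is nullable)
Nullable: {}


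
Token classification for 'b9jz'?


Pattern: letter/underscore followed by alphanumerics, not a keyword
Type: IDENTIFIER


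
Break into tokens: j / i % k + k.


Scan left to right, longest-match per lexeme
Tokens: ID(j), OP(/), ID(i), OP(%), ID(k), OP(+), ID(k)


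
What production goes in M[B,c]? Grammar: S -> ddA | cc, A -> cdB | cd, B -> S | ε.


For [B, c]: 'c' ∈ FIRST(S)
Entry: B -> S


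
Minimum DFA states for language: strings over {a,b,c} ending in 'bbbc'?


Track the longest suffix of input matching a prefix of 'bbbc': 5 classes (prefixes of length 0..4)
Minimal DFA: 5 states


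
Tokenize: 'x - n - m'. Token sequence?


Scan left to right, longest-match per lexeme
Tokens: ID(x), OP(-), ID(n), OP(-), ID(m)


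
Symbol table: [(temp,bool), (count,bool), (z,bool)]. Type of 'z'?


Lookup 'z' → type bool


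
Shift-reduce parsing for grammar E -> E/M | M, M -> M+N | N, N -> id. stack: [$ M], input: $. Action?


lookahead ∉ {+} so M won't extend; reduce E -> M
Action: reduce (E -> M)


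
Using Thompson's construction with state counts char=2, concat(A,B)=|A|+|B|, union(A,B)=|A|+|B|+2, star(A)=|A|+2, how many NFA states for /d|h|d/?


Syntax tree has 3 char leaf(s), 2 union(s), 0 star(s)
chars contribute 3×2 = 6; each union adds +2; each star adds +2
Total: 6 + 4 + 0 = 10 states


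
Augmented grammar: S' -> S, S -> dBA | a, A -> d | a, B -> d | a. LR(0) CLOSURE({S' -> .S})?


Start: S' -> .S
For each item with dot before a nonterminal B, add B -> .γ for every B-production
Closure: [S' -> .S, S -> .dBA, S -> .a]


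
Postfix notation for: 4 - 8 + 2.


Left to right (same or higher precedence on left)
Postfix: 4 8 - 2 +


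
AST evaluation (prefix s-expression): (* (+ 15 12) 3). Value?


Evaluate inner: (+ 15 12) = 27
Evaluate root: (* 27 3) = 81
Result: 81


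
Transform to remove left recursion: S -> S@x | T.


Left-recursive alternatives: S@x; non-recursive: T
Introduce S': S -> TS', S' -> @xS' | ε


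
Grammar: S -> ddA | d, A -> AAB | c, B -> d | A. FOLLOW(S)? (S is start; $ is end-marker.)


$ ∈ FOLLOW(S). For each A -> αBβ: add FIRST(β)\{ε} to FOLLOW(B); if β nullable, add FOLLOW(A).
FOLLOW(S) = {$}


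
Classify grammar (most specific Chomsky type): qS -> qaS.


LHS has context (more than one symbol) and |LHS| ≤ |RHS|
Classification: Type 1 (Context-Sensitive)


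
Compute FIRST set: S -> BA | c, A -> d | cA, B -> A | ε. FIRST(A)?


Per alternative of A: FIRST(d) = {d}; FIRST(cA) = {c}
FIRST(A) = {c, d}


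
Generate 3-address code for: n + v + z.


Break into single-operator statements:
t1 = n + v
t2 = t1 + z


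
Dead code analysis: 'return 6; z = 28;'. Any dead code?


statement follows a return and is unreachable
Dead: 'z = 28'


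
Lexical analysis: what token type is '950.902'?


Pattern: digits with a decimal point
Type: FLOAT_LITERAL


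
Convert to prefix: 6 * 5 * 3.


left-to-right (same/higher precedence on left): tree is (* (* 6 5) 3)
Prefix: * * 6 5 3


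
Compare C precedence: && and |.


'|' is bitwise OR (level 3); '&&' is logical AND (level 2)
Higher level binds tighter
'|' has higher precedence than '&&'


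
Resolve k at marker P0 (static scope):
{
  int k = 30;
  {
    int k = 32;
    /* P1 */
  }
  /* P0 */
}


k declared in the same block as P0
k = 30


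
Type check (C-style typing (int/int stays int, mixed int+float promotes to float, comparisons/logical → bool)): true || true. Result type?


Operand types: bool || bool
Rule: logical operators take bool operands and yield bool
Result type: bool


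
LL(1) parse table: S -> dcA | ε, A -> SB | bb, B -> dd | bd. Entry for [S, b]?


For [S, b]: ε is nullable and 'b' ∈ FOLLOW(S)
Entry: S -> ε


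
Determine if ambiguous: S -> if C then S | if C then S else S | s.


dangling else: 'if C then if C then s else s' parses two ways
Ambiguous


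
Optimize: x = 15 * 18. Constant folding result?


15 * 18 = 270 at compile time
Optimized: x = 270


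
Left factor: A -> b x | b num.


Common prefix: 'b'
Factored: A -> b A', A' -> x | num


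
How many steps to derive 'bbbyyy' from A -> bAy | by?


Derivation: A => bAy => bbAyy => bbbyyy
Steps: 3


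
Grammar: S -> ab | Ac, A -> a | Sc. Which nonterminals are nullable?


A nonterminal is nullable iff some alternative derives ε (directly, or every symbol in it is nullable)
Nullable: {}


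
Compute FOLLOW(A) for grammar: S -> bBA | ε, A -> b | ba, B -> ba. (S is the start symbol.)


$ ∈ FOLLOW(S). For each A -> αBβ: add FIRST(β)\{ε} to FOLLOW(B); if β nullable, add FOLLOW(A).
FOLLOW(A) = {$}


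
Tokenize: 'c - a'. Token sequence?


Scan left to right, longest-match per lexeme
Tokens: ID(c), OP(-), ID(a)


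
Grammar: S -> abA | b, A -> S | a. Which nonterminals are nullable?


A nonterminal is nullable iff some alternative derives ε (directly, or every symbol in it is nullable)
Nullable: {}


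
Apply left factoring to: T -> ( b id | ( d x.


Common prefix: '('
Factored: T -> ( T', T' -> b id | d x


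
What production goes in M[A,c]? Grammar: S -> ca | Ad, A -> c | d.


For [A, c]: 'c' ∈ FIRST(c)
Entry: A -> c


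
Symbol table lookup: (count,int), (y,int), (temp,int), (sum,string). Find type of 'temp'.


Lookup 'temp' → type int


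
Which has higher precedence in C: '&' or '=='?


'==' is equality (level 6); '&' is bitwise AND (level 5)
Higher level binds tighter
'==' has higher precedence than '&'


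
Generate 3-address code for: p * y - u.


Break into single-operator statements:
t1 = p * y
t2 = t1 - u


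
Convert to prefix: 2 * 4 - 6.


left-to-right (same/higher precedence on left): tree is (- (* 2 4) 6)
Prefix: - * 2 4 6


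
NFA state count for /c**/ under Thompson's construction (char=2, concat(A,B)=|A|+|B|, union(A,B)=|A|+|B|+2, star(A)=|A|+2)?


Syntax tree has 1 char leaf(s), 0 union(s), 2 star(s)
chars contribute 1×2 = 2; each union adds +2; each star adds +2
Total: 2 + 0 + 4 = 6 states


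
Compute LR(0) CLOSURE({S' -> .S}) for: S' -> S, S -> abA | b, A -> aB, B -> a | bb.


Start: S' -> .S
For each item with dot before a nonterminal B, add B -> .γ for every B-production
Closure: [S' -> .S, S -> .abA, S -> .b]


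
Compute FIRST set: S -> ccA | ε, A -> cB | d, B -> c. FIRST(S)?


Per alternative of S: FIRST(ccA) = {c}; FIRST(ε) = {ε}
FIRST(S) = {c, ε}


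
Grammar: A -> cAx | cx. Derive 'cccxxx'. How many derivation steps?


Derivation: A => cAx => ccAxx => cccxxx
Steps: 3


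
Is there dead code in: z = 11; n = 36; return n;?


z is assigned but never read
Dead: 'z = 11'


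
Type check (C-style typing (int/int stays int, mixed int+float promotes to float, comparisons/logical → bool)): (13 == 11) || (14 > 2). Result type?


Operand types: bool || bool
Rule: logical operators take bool operands and yield bool
Result type: bool


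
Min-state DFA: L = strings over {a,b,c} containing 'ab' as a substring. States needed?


KMP-style automaton: 2 progress states + 1 absorbing accept = 3
Minimal DFA: 3 states


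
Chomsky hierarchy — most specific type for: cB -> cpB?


LHS has context (more than one symbol) and |LHS| ≤ |RHS|
Classification: Type 1 (Context-Sensitive)


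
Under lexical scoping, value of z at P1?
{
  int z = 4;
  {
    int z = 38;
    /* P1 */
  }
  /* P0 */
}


z declared in the same block as P1
z = 38


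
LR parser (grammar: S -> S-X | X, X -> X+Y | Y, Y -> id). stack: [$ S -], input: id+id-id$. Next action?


no handle ('S-' is not any RHS); shift 'id'
Action: shift


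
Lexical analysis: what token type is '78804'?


Pattern: digits only
Type: INTEGER_LITERAL


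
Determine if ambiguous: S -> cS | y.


right-linear, alternatives start with distinct terminals 'c' vs 'y': unique leftmost derivation
Unambiguous


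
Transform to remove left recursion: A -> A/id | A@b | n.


Left-recursive alternatives: A/id, A@b; non-recursive: n
Introduce A': A -> nA', A' -> /idA' | @bA' | ε


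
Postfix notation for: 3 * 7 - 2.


Left to right (same or higher precedence on left)
Postfix: 3 7 * 2 -


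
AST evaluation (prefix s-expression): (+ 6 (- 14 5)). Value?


Evaluate inner: (- 14 5) = 9
Evaluate root: (+ 6 9) = 15
Result: 15


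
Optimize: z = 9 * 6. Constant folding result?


9 * 6 = 54 at compile time
Optimized: z = 54


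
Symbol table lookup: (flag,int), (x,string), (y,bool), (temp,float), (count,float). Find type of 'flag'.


Lookup 'flag' → type int


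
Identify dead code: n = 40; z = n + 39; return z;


n is read by z's definition; z is returned
No dead code


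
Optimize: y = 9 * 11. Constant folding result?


9 * 11 = 99 at compile time
Optimized: y = 99


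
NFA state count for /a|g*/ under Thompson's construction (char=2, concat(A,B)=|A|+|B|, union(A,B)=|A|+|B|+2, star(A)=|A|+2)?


Syntax tree has 2 char leaf(s), 1 union(s), 1 star(s)
chars contribute 2×2 = 4; each union adds +2; each star adds +2
Total: 4 + 2 + 2 = 8 states


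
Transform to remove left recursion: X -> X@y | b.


Left-recursive alternatives: X@y; non-recursive: b
Introduce X': X -> bX', X' -> @yX' | ε


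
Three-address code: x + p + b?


Break into single-operator statements:
t1 = x + p
t2 = t1 + b


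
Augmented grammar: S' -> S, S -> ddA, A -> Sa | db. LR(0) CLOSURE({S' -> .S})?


Start: S' -> .S
For each item with dot before a nonterminal B, add B -> .γ for every B-production
Closure: [S' -> .S, S -> .ddA]


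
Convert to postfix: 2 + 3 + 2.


Left to right (same or higher precedence on left)
Postfix: 2 3 + 2 +


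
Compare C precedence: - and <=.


'-' is additive (level 9); '<=' is relational (level 7)
Higher level binds tighter
'-' has higher precedence than '<='


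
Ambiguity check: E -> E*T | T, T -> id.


precedence layered via separate nonterminal T: deterministic
Unambiguous


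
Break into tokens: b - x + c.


Scan left to right, longest-match per lexeme
Tokens: ID(b), OP(-), ID(x), OP(+), ID(c)


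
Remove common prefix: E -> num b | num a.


Common prefix: 'num'
Factored: E -> num E', E' -> b | a


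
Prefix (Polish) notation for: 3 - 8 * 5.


'*' binds tighter: tree is (- 3 (* 8 5))
Prefix: - 3 * 8 5


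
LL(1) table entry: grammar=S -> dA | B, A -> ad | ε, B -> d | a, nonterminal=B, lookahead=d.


For [B, d]: 'd' ∈ FIRST(d)
Entry: B -> d


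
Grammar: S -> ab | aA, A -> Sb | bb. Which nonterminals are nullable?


A nonterminal is nullable iff some alternative derives ε (directly, or every symbol in it is nullable)
Nullable: {}


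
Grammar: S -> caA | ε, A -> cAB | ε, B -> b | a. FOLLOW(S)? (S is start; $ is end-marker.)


$ ∈ FOLLOW(S). For each A -> αBβ: add FIRST(β)\{ε} to FOLLOW(B); if β nullable, add FOLLOW(A).
FOLLOW(S) = {$}


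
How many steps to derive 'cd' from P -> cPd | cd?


Derivation: P => cd
Steps: 1


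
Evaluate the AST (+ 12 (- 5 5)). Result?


Evaluate inner: (- 5 5) = 0
Evaluate root: (+ 12 0) = 12
Result: 12


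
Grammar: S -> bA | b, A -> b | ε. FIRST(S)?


Per alternative of S: FIRST(bA) = {b}; FIRST(b) = {b}
FIRST(S) = {b}


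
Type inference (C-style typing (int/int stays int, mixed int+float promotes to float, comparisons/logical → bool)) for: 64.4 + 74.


Operand types: float + int
Rule: mixed int/float promotes to float; int/int stays int
Result type: float


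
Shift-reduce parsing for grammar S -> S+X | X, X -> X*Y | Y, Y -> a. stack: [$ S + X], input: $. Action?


handle 'S+X' on top; lookahead ∈ FOLLOW(S) = {+, $}
Action: reduce (S -> S+X)


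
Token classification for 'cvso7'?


Pattern: letter/underscore followed by alphanumerics, not a keyword
Type: IDENTIFIER


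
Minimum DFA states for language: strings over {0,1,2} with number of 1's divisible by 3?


Track (count of 1) mod 3: states 0..2, accept at 0
Minimal DFA: 3 states


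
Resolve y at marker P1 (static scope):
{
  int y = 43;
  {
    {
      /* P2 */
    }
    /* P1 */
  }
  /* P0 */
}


P1's block does not declare y; resolves to the enclosing declaration at depth 0
y = 43


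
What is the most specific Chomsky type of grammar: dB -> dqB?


LHS has context (more than one symbol) and |LHS| ≤ |RHS|
Classification: Type 1 (Context-Sensitive)


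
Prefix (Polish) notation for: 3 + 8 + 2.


left-to-right (same/higher precedence on left): tree is (+ (+ 3 8) 2)
Prefix: + + 3 8 2


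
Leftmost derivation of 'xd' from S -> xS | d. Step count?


Derivation: S => xS => xd
Steps: 2


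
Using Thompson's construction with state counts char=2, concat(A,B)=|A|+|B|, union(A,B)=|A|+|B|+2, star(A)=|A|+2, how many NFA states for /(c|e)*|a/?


Syntax tree has 3 char leaf(s), 2 union(s), 1 star(s)
chars contribute 3×2 = 6; each union adds +2; each star adds +2
Total: 6 + 4 + 2 = 12 states


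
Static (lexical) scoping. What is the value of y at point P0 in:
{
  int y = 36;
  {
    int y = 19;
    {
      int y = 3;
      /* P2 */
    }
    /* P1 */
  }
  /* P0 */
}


y declared in the same block as P0
y = 36


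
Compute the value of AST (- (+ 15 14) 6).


Evaluate inner: (+ 15 14) = 29
Evaluate root: (- 29 6) = 23
Result: 23


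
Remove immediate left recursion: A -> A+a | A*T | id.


Left-recursive alternatives: A+a, A*T; non-recursive: id
Introduce A': A -> idA', A' -> +aA' | *TA' | ε


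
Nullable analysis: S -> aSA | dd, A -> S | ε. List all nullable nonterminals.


A nonterminal is nullable iff some alternative derives ε (directly, or every symbol in it is nullable)
Nullable: {A}


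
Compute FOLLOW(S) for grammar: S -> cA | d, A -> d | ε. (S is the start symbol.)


$ ∈ FOLLOW(S). For each A -> αBβ: add FIRST(β)\{ε} to FOLLOW(B); if β nullable, add FOLLOW(A).
FOLLOW(S) = {$}


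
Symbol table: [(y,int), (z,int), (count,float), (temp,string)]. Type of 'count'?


Lookup 'count' → type float


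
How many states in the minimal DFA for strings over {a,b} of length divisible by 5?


Track length mod 5: states 0..4, accept at 0
Minimal DFA: 5 states


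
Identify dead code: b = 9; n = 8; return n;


b is assigned but never read
Dead: 'b = 9'


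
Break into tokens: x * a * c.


Scan left to right, longest-match per lexeme
Tokens: ID(x), OP(*), ID(a), OP(*), ID(c)


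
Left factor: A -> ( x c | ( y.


Common prefix: '('
Factored: A -> ( A', A' -> x c | y


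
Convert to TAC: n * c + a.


Break into single-operator statements:
t1 = n * c
t2 = t1 + a


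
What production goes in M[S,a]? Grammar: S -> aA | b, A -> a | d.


For [S, a]: 'a' ∈ FIRST(aA)
Entry: S -> aA


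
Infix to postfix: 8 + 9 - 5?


Left to right (same or higher precedence on left)
Postfix: 8 9 + 5 -


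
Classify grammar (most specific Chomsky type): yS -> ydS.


LHS has context (more than one symbol) and |LHS| ≤ |RHS|
Classification: Type 1 (Context-Sensitive)


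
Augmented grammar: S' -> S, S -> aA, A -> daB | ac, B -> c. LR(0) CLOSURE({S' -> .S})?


Start: S' -> .S
For each item with dot before a nonterminal B, add B -> .γ for every B-production
Closure: [S' -> .S, S -> .aA]


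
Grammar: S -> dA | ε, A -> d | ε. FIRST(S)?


Per alternative of S: FIRST(dA) = {d}; FIRST(ε) = {ε}
FIRST(S) = {d, ε}


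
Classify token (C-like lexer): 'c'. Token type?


Pattern: letter/underscore followed by alphanumerics, not a keyword
Type: IDENTIFIER


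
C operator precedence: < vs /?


'/' is multiplicative (level 10); '<' is relational (level 7)
Higher level binds tighter
'/' has higher precedence than '<'


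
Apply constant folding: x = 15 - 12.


15 - 12 = 3 at compile time
Optimized: x = 3


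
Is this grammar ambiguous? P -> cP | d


right-linear, alternatives start with distinct terminals 'c' vs 'd': unique leftmost derivation
Unambiguous


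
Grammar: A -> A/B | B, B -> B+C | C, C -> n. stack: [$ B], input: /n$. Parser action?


lookahead ∉ {+} so B won't extend; reduce A -> B
Action: reduce (A -> B)


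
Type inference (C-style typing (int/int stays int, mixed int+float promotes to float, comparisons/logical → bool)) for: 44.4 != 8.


Operand types: float != int
Rule: comparison yields bool
Result type: bool


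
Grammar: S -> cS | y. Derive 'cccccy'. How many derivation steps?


Derivation: S => cS => ccS => cccS => ccccS => cccccS => cccccy
Steps: 6


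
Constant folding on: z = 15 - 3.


15 - 3 = 12 at compile time
Optimized: z = 12


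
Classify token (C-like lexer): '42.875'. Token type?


Pattern: digits with a decimal point
Type: FLOAT_LITERAL


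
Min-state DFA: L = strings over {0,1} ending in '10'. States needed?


Track the longest suffix of input matching a prefix of '10': 3 classes (prefixes of length 0..2)
Minimal DFA: 3 states


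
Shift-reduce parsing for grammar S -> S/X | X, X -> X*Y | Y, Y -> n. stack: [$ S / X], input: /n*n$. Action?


handle 'S/X' on top; lookahead ∈ FOLLOW(S) = {/, $}
Action: reduce (S -> S/X)


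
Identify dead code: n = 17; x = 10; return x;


n is assigned but never read
Dead: 'n = 17'


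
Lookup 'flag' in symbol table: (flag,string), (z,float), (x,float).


Lookup 'flag' → type string


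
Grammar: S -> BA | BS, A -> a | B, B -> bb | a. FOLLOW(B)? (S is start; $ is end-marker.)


$ ∈ FOLLOW(S). For each A -> αBβ: add FIRST(β)\{ε} to FOLLOW(B); if β nullable, add FOLLOW(A).
FOLLOW(B) = {$, a, b}


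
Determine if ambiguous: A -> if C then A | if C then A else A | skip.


dangling else: 'if C then if C then skip else skip' parses two ways
Ambiguous


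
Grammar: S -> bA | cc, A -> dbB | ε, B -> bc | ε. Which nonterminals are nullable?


A nonterminal is nullable iff some alternative derives ε (directly, or every symbol in it is nullable)
Nullable: {A, B}


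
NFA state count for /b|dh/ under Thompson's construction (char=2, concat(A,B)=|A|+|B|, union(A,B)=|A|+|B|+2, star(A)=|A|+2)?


Syntax tree has 3 char leaf(s), 1 union(s), 0 star(s)
chars contribute 3×2 = 6; each union adds +2; each star adds +2
Total: 6 + 2 + 0 = 8 states


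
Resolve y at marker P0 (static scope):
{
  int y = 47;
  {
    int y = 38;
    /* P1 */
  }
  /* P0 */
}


y declared in the same block as P0
y = 47


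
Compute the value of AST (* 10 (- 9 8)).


Evaluate inner: (- 9 8) = 1
Evaluate root: (* 10 1) = 10
Result: 10


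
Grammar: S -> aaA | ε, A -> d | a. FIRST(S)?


Per alternative of S: FIRST(aaA) = {a}; FIRST(ε) = {ε}
FIRST(S) = {a, ε}


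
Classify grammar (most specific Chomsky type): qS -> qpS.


LHS has context (more than one symbol) and |LHS| ≤ |RHS|
Classification: Type 1 (Context-Sensitive)


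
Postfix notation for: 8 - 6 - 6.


Left to right (same or higher precedence on left)
Postfix: 8 6 - 6 -


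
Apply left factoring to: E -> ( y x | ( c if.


Common prefix: '('
Factored: E -> ( E', E' -> y x | c if


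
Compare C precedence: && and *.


'*' is multiplicative (level 10); '&&' is logical AND (level 2)
Higher level binds tighter
'*' has higher precedence than '&&'


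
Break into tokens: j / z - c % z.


Scan left to right, longest-match per lexeme
Tokens: ID(j), OP(/), ID(z), OP(-), ID(c), OP(%), ID(z)


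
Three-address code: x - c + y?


Break into single-operator statements:
t1 = x - c
t2 = t1 + y


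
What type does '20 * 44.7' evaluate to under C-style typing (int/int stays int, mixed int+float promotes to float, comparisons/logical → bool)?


Operand types: int * float
Rule: mixed int/float promotes to float; int/int stays int
Result type: float


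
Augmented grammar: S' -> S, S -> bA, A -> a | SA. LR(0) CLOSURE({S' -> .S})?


Start: S' -> .S
For each item with dot before a nonterminal B, add B -> .γ for every B-production
Closure: [S' -> .S, S -> .bA]


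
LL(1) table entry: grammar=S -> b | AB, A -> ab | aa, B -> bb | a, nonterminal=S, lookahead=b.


For [S, b]: 'b' ∈ FIRST(b)
Entry: S -> b


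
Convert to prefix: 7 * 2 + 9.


left-to-right (same/higher precedence on left): tree is (+ (* 7 2) 9)
Prefix: + * 7 2 9


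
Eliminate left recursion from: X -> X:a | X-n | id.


Left-recursive alternatives: X:a, X-n; non-recursive: id
Introduce X': X -> idX', X' -> :aX' | -nX' | ε


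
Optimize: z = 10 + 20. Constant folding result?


10 + 20 = 30 at compile time
Optimized: z = 30


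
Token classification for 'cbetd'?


Pattern: letter/underscore followed by alphanumerics, not a keyword
Type: IDENTIFIER


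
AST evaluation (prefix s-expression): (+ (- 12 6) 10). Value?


Evaluate inner: (- 12 6) = 6
Evaluate root: (+ 6 10) = 16
Result: 16


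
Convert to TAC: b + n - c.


Break into single-operator statements:
t1 = b + n
t2 = t1 - c


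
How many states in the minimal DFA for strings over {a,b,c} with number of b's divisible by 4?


Track (count of b) mod 4: states 0..3, accept at 0
Minimal DFA: 4 states


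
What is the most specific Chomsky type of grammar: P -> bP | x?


Right-linear: every RHS is a terminal or a terminal followed by one nonterminal
Classification: Type 3 (Regular)


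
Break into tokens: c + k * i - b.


Scan left to right, longest-match per lexeme
Tokens: ID(c), OP(+), ID(k), OP(*), ID(i), OP(-), ID(b)


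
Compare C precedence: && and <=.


'<=' is relational (level 7); '&&' is logical AND (level 2)
Higher level binds tighter
'<=' has higher precedence than '&&'


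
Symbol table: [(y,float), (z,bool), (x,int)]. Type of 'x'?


Lookup 'x' → type int


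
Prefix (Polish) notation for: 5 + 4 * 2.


'*' binds tighter: tree is (+ 5 (* 4 2))
Prefix: + 5 * 4 2


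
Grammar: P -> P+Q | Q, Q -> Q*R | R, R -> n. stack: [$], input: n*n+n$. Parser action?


no handle on stack; shift 'n'
Action: shift


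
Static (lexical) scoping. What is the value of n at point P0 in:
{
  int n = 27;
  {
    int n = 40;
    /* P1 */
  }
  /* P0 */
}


n declared in the same block as P0
n = 27


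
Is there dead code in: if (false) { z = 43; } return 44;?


condition is constant false, so the whole block is unreachable
Dead: 'if (false) { z = 43; }'


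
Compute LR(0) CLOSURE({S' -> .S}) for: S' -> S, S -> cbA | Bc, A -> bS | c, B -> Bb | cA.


Start: S' -> .S
For each item with dot before a nonterminal B, add B -> .γ for every B-production
Closure: [S' -> .S, S -> .cbA, S -> .Bc, B -> .Bb, B -> .cA]


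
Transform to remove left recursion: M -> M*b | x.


Left-recursive alternatives: M*b; non-recursive: x
Introduce M': M -> xM', M' -> *bM' | ε


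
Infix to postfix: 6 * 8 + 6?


Left to right (same or higher precedence on left)
Postfix: 6 8 * 6 +


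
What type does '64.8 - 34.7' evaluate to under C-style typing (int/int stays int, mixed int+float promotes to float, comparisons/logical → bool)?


Operand types: float - float
Rule: mixed int/float promotes to float; int/int stays int
Result type: float


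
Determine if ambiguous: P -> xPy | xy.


balanced x^n…y^n: each string has a unique parse
Unambiguous


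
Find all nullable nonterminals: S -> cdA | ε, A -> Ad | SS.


A nonterminal is nullable iff some alternative derives ε (directly, or every symbol in it is nullable)
Nullable: {A, S}


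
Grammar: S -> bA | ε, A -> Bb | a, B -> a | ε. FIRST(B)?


Per alternative of B: FIRST(a) = {a}; FIRST(ε) = {ε}
FIRST(B) = {a, ε}


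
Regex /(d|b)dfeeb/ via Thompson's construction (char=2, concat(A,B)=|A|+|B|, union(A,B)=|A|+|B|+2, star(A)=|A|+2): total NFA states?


Syntax tree has 7 char leaf(s), 1 union(s), 0 star(s)
chars contribute 7×2 = 14; each union adds +2; each star adds +2
Total: 14 + 2 + 0 = 16 states


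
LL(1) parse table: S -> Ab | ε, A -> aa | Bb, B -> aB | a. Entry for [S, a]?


For [S, a]: 'a' ∈ FIRST(Ab)
Entry: S -> Ab


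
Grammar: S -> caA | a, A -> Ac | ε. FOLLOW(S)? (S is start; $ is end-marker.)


$ ∈ FOLLOW(S). For each A -> αBβ: add FIRST(β)\{ε} to FOLLOW(B); if β nullable, add FOLLOW(A).
FOLLOW(S) = {$}


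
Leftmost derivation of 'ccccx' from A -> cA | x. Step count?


Derivation: A => cA => ccA => cccA => ccccA => ccccx
Steps: 5


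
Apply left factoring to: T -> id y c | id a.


Common prefix: 'id'
Factored: T -> id T', T' -> y c | a


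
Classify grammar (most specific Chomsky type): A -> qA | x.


Right-linear: every RHS is a terminal or a terminal followed by one nonterminal
Classification: Type 3 (Regular)


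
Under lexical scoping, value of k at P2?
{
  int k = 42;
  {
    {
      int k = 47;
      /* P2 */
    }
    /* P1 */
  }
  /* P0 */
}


k declared in the same block as P2
k = 47


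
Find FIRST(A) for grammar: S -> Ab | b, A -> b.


Per alternative of A: FIRST(b) = {b}
FIRST(A) = {b}


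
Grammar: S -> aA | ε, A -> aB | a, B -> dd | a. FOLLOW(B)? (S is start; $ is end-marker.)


$ ∈ FOLLOW(S). For each A -> αBβ: add FIRST(β)\{ε} to FOLLOW(B); if β nullable, add FOLLOW(A).
FOLLOW(B) = {$}


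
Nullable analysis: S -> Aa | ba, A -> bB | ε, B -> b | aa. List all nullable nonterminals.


A nonterminal is nullable iff some alternative derives ε (directly, or every symbol in it is nullable)
Nullable: {A}


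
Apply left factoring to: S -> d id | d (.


Common prefix: 'd'
Factored: S -> d S', S' -> id | (


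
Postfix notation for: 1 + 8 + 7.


Left to right (same or higher precedence on left)
Postfix: 1 8 + 7 +


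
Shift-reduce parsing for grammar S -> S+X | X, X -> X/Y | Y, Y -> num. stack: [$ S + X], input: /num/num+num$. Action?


'/' can extend X; shift to build X -> X/Y
Action: shift


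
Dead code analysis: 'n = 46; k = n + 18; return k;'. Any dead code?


n is read by k's definition; k is returned
No dead code


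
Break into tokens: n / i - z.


Scan left to right, longest-match per lexeme
Tokens: ID(n), OP(/), ID(i), OP(-), ID(z)


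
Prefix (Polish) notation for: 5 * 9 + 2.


left-to-right (same/higher precedence on left): tree is (+ (* 5 9) 2)
Prefix: + * 5 9 2


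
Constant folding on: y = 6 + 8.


6 + 8 = 14 at compile time
Optimized: y = 14


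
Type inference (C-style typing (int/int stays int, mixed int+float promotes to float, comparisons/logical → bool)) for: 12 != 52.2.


Operand types: int != float
Rule: comparison yields bool
Result type: bool


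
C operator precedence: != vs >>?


'>>' is shift (level 8); '!=' is equality (level 6)
Higher level binds tighter
'>>' has higher precedence than '!='


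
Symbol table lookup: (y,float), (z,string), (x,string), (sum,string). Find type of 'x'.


Lookup 'x' → type string


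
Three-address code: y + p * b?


Break into single-operator statements:
t1 = p * b
t2 = y + t1


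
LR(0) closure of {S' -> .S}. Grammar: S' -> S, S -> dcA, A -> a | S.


Start: S' -> .S
For each item with dot before a nonterminal B, add B -> .γ for every B-production
Closure: [S' -> .S, S -> .dcA]


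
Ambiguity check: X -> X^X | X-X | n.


'n^n-n' has two parse trees (no precedence encoded between ^ and -)
Ambiguous


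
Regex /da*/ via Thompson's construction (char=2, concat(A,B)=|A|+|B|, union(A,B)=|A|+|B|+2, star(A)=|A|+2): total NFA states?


Syntax tree has 2 char leaf(s), 0 union(s), 1 star(s)
chars contribute 2×2 = 4; each union adds +2; each star adds +2
Total: 4 + 0 + 2 = 6 states


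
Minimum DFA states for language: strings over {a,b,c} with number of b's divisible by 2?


Track (count of b) mod 2: states 0..1, accept at 0
Minimal DFA: 2 states


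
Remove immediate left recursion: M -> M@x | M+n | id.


Left-recursive alternatives: M@x, M+n; non-recursive: id
Introduce M': M -> idM', M' -> @xM' | +nM' | ε


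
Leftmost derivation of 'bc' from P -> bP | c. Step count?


Derivation: P => bP => bc
Steps: 2


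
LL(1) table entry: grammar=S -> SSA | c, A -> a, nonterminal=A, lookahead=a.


For [A, a]: 'a' ∈ FIRST(a)
Entry: A -> a


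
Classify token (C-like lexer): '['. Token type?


Pattern: delimiter/punctuation
Type: PUNCTUATION


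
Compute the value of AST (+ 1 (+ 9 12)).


Evaluate inner: (+ 9 12) = 21
Evaluate root: (+ 1 21) = 22
Result: 22


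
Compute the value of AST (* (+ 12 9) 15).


Evaluate inner: (+ 12 9) = 21
Evaluate root: (* 21 15) = 315
Result: 315


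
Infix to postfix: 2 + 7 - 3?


Left to right (same or higher precedence on left)
Postfix: 2 7 + 3 -


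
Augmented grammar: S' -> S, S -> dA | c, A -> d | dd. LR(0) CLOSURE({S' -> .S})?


Start: S' -> .S
For each item with dot before a nonterminal B, add B -> .γ for every B-production
Closure: [S' -> .S, S -> .dA, S -> .c]


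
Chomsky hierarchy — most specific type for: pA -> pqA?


LHS has context (more than one symbol) and |LHS| ≤ |RHS|
Classification: Type 1 (Context-Sensitive)


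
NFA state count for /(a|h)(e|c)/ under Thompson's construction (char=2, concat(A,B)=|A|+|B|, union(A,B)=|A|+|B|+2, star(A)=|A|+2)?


Syntax tree has 4 char leaf(s), 2 union(s), 0 star(s)
chars contribute 4×2 = 8; each union adds +2; each star adds +2
Total: 8 + 4 + 0 = 12 states


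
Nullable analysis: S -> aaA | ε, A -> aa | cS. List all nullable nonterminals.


A nonterminal is nullable iff some alternative derives ε (directly, or every symbol in it is nullable)
Nullable: {S}


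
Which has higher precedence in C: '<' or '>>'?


'>>' is shift (level 8); '<' is relational (level 7)
Higher level binds tighter
'>>' has higher precedence than '<'


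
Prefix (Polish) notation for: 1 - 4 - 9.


left-to-right (same/higher precedence on left): tree is (- (- 1 4) 9)
Prefix: - - 1 4 9


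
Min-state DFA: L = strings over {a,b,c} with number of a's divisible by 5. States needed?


Track (count of a) mod 5: states 0..4, accept at 0
Minimal DFA: 5 states


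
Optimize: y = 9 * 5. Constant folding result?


9 * 5 = 45 at compile time
Optimized: y = 45


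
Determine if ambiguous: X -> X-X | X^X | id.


'id-id^id' has two parse trees (no precedence encoded between - and ^)
Ambiguous


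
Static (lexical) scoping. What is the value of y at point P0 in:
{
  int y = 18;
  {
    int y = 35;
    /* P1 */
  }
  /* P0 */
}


y declared in the same block as P0
y = 18


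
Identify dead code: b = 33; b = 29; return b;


first assignment to b is overwritten before any read
Dead: 'b = 33'


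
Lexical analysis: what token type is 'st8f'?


Pattern: letter/underscore followed by alphanumerics, not a keyword
Type: IDENTIFIER


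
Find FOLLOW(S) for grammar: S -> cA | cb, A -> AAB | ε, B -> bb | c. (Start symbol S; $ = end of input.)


$ ∈ FOLLOW(S). For each A -> αBβ: add FIRST(β)\{ε} to FOLLOW(B); if β nullable, add FOLLOW(A).
FOLLOW(S) = {$}
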